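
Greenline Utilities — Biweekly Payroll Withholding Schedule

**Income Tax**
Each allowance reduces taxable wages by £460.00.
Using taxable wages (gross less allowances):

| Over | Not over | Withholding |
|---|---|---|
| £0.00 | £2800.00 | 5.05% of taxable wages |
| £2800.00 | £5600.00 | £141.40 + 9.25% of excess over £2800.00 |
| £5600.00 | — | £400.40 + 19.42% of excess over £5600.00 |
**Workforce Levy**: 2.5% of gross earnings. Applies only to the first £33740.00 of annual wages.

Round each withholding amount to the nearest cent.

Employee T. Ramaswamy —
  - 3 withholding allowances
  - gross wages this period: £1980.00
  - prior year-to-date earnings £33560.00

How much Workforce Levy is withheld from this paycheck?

£4.50

Workforce Levy: cap £33740.00 − YTD £33560.00 = £180.00 subject; 2.5% × £180.00 = £4.50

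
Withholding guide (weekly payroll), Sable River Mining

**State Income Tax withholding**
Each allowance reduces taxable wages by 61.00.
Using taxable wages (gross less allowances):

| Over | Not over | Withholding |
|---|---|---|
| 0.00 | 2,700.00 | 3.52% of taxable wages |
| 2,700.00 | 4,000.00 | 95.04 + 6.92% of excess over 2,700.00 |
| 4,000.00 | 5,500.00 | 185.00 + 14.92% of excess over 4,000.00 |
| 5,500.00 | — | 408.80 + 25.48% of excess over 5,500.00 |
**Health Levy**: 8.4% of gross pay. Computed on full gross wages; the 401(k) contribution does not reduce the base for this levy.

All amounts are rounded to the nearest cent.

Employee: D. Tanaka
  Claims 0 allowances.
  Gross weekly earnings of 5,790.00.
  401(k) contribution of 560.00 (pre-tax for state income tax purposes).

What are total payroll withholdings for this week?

State Income Tax: taxable = 5,790.00 − 560.00 = 5,230.00
  185.00 + 14.92% × (5,230.00 − 4,000.00) = 185.00 + 14.92% × 1,230.00 = 368.52
Health Levy: 8.4% × 5,790.00 = 486.36
Total: 368.52 + 486.36 = 854.88

854.88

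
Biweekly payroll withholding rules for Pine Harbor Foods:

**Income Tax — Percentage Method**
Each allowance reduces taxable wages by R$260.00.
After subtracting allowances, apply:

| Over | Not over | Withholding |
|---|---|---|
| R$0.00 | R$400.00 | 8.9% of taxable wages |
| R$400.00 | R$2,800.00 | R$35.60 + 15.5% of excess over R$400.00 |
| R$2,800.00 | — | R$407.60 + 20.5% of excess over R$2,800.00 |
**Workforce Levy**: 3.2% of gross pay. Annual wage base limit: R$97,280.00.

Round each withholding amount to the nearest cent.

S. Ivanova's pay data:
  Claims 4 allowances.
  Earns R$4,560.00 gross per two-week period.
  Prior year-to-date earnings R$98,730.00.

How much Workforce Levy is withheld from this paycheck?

Workforce Levy: YTD R$98,730.00 ≥ cap R$97,280.00 → R$0.00

R$0.00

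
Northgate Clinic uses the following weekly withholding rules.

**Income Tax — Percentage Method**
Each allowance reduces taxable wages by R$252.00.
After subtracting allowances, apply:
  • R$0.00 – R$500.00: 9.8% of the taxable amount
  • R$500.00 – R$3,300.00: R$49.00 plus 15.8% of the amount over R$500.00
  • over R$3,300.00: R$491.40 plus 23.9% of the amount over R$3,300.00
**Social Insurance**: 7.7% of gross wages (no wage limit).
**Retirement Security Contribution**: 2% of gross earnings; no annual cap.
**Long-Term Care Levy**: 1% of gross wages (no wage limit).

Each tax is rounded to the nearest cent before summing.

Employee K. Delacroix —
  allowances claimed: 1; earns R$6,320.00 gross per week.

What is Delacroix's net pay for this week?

R$4,490.81

Income Tax: taxable = R$6,320.00 − 1×R$252.00 = R$6,068.00
  R$491.40 + 23.9% × (R$6,068.00 − R$3,300.00) = R$491.40 + 23.9% × R$2,768.00 = R$1,152.95
Social Insurance: 7.7% × R$6,320.00 = R$486.64
Retirement Security Contribution: 2% × R$6,320.00 = R$126.40
Long-Term Care Levy: 1% × R$6,320.00 = R$63.20
Total withheld: R$1,152.95 + R$486.64 + R$126.40 + R$63.20 = R$1,829.19
Net pay: R$6,320.00 − R$1,829.19 = R$4,490.81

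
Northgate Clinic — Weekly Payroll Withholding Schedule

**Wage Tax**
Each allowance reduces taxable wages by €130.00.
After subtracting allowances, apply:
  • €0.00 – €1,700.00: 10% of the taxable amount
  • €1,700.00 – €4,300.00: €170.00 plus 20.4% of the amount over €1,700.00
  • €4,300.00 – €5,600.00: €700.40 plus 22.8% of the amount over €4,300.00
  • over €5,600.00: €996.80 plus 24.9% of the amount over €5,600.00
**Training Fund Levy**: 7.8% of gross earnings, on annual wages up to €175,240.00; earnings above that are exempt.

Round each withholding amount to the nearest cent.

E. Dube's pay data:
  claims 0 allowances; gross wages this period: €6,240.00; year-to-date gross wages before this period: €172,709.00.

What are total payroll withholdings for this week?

Wage Tax: taxable = €6,240.00
  €996.80 + 24.9% × (€6,240.00 − €5,600.00) = €996.80 + 24.9% × €640.00 = €1,156.16
Training Fund Levy: cap €175,240.00 − YTD €172,709.00 = €2,531.00 subject; 7.8% × €2,531.00 = €197.42
Total: €1,156.16 + €197.42 = €1,353.58

€1,353.58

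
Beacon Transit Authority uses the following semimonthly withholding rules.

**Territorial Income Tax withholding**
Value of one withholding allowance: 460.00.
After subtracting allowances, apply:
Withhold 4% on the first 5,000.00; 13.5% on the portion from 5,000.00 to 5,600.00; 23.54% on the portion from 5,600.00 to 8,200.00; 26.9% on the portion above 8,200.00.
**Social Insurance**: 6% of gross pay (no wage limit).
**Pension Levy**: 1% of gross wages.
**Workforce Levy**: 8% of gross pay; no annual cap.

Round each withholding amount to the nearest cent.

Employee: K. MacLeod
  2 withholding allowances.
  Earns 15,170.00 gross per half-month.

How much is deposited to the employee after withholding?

10,374.01

Territorial Income Tax: taxable = 15,170.00 − 2×460.00 = 14,250.00
  893.04 + 26.9% × (14,250.00 − 8,200.00) = 893.04 + 26.9% × 6,050.00 = 2,520.49
Social Insurance: 6% × 15,170.00 = 910.20
Pension Levy: 1% × 15,170.00 = 151.70
Workforce Levy: 8% × 15,170.00 = 1,213.60
Total withheld: 2,520.49 + 910.20 + 151.70 + 1,213.60 = 4,795.99
Net pay: 15,170.00 − 4,795.99 = 10,374.01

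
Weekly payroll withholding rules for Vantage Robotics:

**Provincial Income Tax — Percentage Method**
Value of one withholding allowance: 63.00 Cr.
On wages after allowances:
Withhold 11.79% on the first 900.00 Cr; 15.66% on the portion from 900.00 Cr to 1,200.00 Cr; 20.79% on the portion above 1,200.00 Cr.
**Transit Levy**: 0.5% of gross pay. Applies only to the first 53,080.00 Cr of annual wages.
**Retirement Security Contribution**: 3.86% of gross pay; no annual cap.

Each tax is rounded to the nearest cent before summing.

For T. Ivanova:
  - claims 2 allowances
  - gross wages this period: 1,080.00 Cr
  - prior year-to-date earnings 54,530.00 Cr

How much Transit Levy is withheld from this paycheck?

0.00 Cr

Transit Levy: YTD 54,530.00 Cr ≥ cap 53,080.00 Cr → 0.00 Cr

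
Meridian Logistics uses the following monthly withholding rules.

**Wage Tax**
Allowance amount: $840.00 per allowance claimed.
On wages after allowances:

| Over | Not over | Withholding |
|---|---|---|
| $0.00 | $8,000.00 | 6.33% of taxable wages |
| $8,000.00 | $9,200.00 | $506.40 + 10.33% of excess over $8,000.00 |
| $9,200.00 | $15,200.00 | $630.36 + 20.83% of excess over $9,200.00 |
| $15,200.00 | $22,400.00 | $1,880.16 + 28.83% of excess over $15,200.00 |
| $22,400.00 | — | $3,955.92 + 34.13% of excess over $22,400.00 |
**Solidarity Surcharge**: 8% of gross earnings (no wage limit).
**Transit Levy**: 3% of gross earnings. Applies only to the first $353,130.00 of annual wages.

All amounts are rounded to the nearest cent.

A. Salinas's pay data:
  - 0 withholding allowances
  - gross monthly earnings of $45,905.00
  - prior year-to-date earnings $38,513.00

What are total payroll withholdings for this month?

$17,027.73

Wage Tax: taxable = $45,905.00
  $3,955.92 + 34.13% × ($45,905.00 − $22,400.00) = $3,955.92 + 34.13% × $23,505.00 = $11,978.18
Solidarity Surcharge: 8% × $45,905.00 = $3,672.40
Transit Levy: 3% × $45,905.00 = $1,377.15
Total: $11,978.18 + $3,672.40 + $1,377.15 = $17,027.73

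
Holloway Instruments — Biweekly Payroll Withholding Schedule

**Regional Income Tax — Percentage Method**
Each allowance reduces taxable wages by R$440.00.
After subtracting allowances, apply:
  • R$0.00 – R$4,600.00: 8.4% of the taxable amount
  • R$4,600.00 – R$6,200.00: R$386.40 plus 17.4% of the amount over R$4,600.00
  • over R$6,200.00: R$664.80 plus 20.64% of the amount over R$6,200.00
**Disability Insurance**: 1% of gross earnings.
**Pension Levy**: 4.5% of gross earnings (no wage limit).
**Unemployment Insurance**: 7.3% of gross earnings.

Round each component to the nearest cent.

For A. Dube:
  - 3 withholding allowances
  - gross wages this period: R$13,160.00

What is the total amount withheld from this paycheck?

Regional Income Tax: taxable = R$13,160.00 − 3×R$440.00 = R$11,840.00
  R$664.80 + 20.64% × (R$11,840.00 − R$6,200.00) = R$664.80 + 20.64% × R$5,640.00 = R$1,828.90
Disability Insurance: 1% × R$13,160.00 = R$131.60
Pension Levy: 4.5% × R$13,160.00 = R$592.20
Unemployment Insurance: 7.3% × R$13,160.00 = R$960.68
Total: R$1,828.90 + R$131.60 + R$592.20 + R$960.68 = R$3,513.38

R$3,513.38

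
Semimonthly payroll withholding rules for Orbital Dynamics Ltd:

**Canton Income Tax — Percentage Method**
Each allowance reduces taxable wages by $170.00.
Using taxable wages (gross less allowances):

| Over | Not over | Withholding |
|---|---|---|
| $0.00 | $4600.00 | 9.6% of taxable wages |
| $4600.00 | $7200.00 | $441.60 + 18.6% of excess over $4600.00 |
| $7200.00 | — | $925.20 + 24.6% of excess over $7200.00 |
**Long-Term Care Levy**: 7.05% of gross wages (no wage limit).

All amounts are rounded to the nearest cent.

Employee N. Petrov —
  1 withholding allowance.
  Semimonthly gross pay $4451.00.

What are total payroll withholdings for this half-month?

$724.78

Canton Income Tax: taxable = $4451.00 − 1×$170.00 = $4281.00
  9.6% × $4281.00 = $410.98
Long-Term Care Levy: 7.05% × $4451.00 = $313.80
Total: $410.98 + $313.80 = $724.78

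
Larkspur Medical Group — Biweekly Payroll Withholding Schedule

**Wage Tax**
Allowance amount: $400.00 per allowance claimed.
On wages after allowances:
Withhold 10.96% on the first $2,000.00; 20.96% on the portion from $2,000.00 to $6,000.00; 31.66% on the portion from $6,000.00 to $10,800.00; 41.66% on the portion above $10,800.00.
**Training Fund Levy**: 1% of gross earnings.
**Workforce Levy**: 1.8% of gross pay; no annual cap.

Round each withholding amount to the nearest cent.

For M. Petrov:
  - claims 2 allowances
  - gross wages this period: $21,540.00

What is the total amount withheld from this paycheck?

Wage Tax: taxable = $21,540.00 − 2×$400.00 = $20,740.00
  $2,577.28 + 41.66% × ($20,740.00 − $10,800.00) = $2,577.28 + 41.66% × $9,940.00 = $6,718.28
Training Fund Levy: 1% × $21,540.00 = $215.40
Workforce Levy: 1.8% × $21,540.00 = $387.72
Total: $6,718.28 + $215.40 + $387.72 = $7,321.40

$7,321.40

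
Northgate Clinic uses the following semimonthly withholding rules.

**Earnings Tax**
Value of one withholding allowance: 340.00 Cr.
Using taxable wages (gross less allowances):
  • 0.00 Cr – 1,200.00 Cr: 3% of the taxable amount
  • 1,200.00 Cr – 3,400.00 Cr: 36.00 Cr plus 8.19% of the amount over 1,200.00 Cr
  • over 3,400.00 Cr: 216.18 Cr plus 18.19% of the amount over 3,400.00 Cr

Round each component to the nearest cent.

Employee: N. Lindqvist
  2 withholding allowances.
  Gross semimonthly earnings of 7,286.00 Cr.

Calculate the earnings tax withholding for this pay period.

799.35 Cr

Earnings Tax: taxable = 7,286.00 Cr − 2×340.00 Cr = 6,606.00 Cr
  216.18 Cr + 18.19% × (6,606.00 Cr − 3,400.00 Cr) = 216.18 Cr + 18.19% × 3,206.00 Cr = 799.35 Cr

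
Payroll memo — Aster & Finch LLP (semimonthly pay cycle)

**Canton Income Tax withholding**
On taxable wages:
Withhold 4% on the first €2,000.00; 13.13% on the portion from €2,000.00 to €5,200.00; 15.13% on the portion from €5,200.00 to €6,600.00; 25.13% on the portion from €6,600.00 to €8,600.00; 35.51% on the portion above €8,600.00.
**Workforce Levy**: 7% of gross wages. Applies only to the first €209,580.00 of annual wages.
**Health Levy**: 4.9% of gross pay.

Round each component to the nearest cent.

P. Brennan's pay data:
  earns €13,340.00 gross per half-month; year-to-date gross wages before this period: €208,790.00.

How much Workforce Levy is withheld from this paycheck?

€55.30

Workforce Levy: cap €209,580.00 − YTD €208,790.00 = €790.00 subject; 7% × €790.00 = €55.30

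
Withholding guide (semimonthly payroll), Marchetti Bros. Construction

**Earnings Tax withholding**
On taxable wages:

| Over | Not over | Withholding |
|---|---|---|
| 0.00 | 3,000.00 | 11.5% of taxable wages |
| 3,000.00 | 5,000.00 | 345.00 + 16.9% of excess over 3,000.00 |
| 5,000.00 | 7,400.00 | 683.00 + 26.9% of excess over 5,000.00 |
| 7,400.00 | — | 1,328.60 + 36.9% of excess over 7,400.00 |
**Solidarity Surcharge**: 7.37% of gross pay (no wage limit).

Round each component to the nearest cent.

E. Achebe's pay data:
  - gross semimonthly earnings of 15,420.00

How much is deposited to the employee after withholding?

Earnings Tax: taxable = 15,420.00
  1,328.60 + 36.9% × (15,420.00 − 7,400.00) = 1,328.60 + 36.9% × 8,020.00 = 4,287.98
Solidarity Surcharge: 7.37% × 15,420.00 = 1,136.45
Total withheld: 4,287.98 + 1,136.45 = 5,424.43
Net pay: 15,420.00 − 5,424.43 = 9,995.57

9,995.57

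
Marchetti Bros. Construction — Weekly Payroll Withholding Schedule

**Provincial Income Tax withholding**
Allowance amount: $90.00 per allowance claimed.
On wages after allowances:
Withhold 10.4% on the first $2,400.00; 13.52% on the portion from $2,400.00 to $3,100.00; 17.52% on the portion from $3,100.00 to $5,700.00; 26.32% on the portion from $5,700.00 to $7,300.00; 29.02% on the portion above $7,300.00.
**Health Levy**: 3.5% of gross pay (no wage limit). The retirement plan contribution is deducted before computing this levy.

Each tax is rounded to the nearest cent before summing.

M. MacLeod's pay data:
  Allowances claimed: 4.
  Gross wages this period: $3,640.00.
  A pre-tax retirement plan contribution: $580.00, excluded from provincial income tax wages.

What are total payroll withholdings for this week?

$397.26

Provincial Income Tax: taxable = $3,640.00 − $580.00 − 4×$90.00 = $2,700.00
  $249.60 + 13.52% × ($2,700.00 − $2,400.00) = $249.60 + 13.52% × $300.00 = $290.16
Health Levy: 3.5% × $3,060.00 = $107.10
Total: $290.16 + $107.10 = $397.26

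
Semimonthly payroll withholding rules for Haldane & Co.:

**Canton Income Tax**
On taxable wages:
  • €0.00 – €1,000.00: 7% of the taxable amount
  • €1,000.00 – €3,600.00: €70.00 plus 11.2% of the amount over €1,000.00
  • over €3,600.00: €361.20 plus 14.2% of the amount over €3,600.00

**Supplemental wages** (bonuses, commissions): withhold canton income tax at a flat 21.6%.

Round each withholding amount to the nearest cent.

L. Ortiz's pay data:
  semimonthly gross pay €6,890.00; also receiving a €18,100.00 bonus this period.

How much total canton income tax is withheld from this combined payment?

Canton Income Tax: taxable = €6,890.00
  €361.20 + 14.2% × (€6,890.00 − €3,600.00) = €361.20 + 14.2% × €3,290.00 = €828.38
Supplemental (21.6% flat on bonus): 21.6% × €18,100.00 = €3,909.60
Total canton income tax: €828.38 + €3,909.60 = €4,737.98

€4,737.98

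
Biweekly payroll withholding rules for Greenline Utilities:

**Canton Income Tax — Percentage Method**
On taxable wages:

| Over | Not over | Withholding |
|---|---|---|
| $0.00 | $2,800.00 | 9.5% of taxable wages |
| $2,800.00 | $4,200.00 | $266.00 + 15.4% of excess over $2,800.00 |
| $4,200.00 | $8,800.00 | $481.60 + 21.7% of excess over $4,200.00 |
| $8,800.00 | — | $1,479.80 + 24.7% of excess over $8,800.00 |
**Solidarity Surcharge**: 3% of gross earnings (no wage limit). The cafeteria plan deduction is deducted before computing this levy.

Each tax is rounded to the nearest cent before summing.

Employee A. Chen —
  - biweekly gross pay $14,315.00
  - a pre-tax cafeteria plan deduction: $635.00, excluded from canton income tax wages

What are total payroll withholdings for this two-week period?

$3,095.56

Canton Income Tax: taxable = $14,315.00 − $635.00 = $13,680.00
  $1,479.80 + 24.7% × ($13,680.00 − $8,800.00) = $1,479.80 + 24.7% × $4,880.00 = $2,685.16
Solidarity Surcharge: 3% × $13,680.00 = $410.40
Total: $2,685.16 + $410.40 = $3,095.56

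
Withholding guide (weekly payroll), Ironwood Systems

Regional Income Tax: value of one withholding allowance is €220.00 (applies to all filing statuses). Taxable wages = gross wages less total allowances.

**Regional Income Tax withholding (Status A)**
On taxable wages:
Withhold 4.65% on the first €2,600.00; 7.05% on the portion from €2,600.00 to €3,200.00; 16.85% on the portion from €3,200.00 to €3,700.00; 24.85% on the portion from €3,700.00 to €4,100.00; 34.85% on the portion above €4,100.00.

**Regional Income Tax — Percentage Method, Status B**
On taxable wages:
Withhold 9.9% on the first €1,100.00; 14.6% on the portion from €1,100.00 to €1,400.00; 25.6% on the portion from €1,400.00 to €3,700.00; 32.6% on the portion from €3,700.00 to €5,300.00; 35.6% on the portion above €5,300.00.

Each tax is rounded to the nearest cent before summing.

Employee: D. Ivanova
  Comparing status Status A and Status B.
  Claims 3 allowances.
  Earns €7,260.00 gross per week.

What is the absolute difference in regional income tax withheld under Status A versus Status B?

Regional Income Tax (Status A): taxable = €7,260.00 − 3×€220.00 = €6,600.00
  €346.85 + 34.85% × (€6,600.00 − €4,100.00) = €346.85 + 34.85% × €2,500.00 = €1,218.10
Regional Income Tax (Status B): taxable = €7,260.00 − 3×€220.00 = €6,600.00
  €1,263.10 + 35.6% × (€6,600.00 − €5,300.00) = €1,263.10 + 35.6% × €1,300.00 = €1,725.90
Difference: |€1,218.10 − €1,725.90| = €507.80 (higher under Status B)

€507.80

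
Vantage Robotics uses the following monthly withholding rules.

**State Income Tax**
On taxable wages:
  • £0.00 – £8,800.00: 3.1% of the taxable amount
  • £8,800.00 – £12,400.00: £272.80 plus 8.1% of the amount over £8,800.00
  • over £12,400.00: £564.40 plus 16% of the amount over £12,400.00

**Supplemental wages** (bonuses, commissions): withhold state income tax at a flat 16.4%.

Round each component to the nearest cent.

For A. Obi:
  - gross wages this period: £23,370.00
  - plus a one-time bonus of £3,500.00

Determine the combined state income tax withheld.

State Income Tax: taxable = £23,370.00
  £564.40 + 16% × (£23,370.00 − £12,400.00) = £564.40 + 16% × £10,970.00 = £2,319.60
Supplemental (16.4% flat on bonus): 16.4% × £3,500.00 = £574.00
Total state income tax: £2,319.60 + £574.00 = £2,893.60

£2,893.60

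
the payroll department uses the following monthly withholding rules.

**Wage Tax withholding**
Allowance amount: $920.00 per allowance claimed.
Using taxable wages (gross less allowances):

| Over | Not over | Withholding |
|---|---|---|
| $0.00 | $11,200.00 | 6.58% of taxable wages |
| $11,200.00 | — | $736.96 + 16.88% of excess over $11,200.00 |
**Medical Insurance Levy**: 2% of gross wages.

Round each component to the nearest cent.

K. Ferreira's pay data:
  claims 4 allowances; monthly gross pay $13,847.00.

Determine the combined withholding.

$945.93

Wage Tax: taxable = $13,847.00 − 4×$920.00 = $10,167.00
  6.58% × $10,167.00 = $668.99
Medical Insurance Levy: 2% × $13,847.00 = $276.94
Total: $668.99 + $276.94 = $945.93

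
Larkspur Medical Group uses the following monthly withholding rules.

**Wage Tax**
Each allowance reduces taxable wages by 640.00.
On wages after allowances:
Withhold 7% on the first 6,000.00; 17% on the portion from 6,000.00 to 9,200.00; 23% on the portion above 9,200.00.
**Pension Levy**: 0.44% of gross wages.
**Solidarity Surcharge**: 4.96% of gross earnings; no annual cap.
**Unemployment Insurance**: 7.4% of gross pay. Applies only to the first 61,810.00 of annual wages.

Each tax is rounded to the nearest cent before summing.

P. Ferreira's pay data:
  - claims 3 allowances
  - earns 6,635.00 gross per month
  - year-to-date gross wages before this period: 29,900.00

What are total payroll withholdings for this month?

1,179.33

Wage Tax: taxable = 6,635.00 − 3×640.00 = 4,715.00
  7% × 4,715.00 = 330.05
Pension Levy: 0.44% × 6,635.00 = 29.19
Solidarity Surcharge: 4.96% × 6,635.00 = 329.10
Unemployment Insurance: 7.4% × 6,635.00 = 490.99
Total: 330.05 + 29.19 + 329.10 + 490.99 = 1,179.33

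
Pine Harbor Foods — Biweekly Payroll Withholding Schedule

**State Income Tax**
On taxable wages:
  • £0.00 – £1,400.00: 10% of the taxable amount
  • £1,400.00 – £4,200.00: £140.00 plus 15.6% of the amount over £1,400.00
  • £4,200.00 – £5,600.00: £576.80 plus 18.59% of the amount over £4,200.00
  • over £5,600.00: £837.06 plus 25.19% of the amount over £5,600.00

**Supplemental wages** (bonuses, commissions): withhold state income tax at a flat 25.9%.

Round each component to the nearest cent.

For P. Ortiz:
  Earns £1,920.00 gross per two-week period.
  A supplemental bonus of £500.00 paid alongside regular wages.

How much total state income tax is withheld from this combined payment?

State Income Tax: taxable = £1,920.00
  £140.00 + 15.6% × (£1,920.00 − £1,400.00) = £140.00 + 15.6% × £520.00 = £221.12
Supplemental (25.9% flat on bonus): 25.9% × £500.00 = £129.50
Total state income tax: £221.12 + £129.50 = £350.62

£350.62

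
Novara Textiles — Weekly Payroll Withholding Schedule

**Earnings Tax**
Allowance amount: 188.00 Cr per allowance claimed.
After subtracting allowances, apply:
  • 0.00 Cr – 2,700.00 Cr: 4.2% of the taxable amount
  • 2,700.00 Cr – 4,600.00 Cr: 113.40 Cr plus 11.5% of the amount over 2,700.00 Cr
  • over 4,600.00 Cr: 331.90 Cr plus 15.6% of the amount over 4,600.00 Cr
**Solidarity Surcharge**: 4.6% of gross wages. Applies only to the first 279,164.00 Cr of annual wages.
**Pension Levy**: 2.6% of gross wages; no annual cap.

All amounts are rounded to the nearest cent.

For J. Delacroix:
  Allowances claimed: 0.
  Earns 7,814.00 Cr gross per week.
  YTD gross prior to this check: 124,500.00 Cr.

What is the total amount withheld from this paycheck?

Earnings Tax: taxable = 7,814.00 Cr
  331.90 Cr + 15.6% × (7,814.00 Cr − 4,600.00 Cr) = 331.90 Cr + 15.6% × 3,214.00 Cr = 833.28 Cr
Solidarity Surcharge: 4.6% × 7,814.00 Cr = 359.44 Cr
Pension Levy: 2.6% × 7,814.00 Cr = 203.16 Cr
Total: 833.28 Cr + 359.44 Cr + 203.16 Cr = 1,395.88 Cr

1,395.88 Cr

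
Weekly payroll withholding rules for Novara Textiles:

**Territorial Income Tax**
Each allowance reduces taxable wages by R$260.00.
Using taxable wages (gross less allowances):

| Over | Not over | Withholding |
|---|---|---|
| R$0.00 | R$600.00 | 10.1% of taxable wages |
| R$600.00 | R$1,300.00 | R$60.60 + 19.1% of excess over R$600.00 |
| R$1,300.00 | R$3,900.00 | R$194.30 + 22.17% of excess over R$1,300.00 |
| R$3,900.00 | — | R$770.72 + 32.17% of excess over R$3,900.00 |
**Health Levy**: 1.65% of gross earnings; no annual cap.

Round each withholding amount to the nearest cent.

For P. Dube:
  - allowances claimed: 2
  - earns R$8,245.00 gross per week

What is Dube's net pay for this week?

R$6,107.74

Territorial Income Tax: taxable = R$8,245.00 − 2×R$260.00 = R$7,725.00
  R$770.72 + 32.17% × (R$7,725.00 − R$3,900.00) = R$770.72 + 32.17% × R$3,825.00 = R$2,001.22
Health Levy: 1.65% × R$8,245.00 = R$136.04
Total withheld: R$2,001.22 + R$136.04 = R$2,137.26
Net pay: R$8,245.00 − R$2,137.26 = R$6,107.74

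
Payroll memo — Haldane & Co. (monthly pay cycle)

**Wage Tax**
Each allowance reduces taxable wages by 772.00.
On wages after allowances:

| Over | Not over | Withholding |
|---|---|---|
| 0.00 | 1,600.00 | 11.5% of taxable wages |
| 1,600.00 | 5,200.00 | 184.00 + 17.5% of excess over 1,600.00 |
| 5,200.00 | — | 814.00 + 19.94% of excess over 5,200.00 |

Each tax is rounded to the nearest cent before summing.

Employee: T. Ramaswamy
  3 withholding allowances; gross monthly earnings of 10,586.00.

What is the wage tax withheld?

1,426.16

Wage Tax: taxable = 10,586.00 − 3×772.00 = 8,270.00
  814.00 + 19.94% × (8,270.00 − 5,200.00) = 814.00 + 19.94% × 3,070.00 = 1,426.16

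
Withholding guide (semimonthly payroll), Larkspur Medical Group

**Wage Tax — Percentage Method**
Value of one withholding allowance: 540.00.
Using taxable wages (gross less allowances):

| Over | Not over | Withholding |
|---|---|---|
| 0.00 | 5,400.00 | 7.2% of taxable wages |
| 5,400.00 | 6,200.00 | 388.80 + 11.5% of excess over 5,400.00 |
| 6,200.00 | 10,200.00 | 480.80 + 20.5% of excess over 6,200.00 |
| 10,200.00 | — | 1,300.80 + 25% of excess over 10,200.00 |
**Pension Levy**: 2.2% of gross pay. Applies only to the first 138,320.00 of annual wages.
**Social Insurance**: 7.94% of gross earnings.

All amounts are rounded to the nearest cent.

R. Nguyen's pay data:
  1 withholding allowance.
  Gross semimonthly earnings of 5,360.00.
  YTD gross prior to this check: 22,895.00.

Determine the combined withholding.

Wage Tax: taxable = 5,360.00 − 1×540.00 = 4,820.00
  7.2% × 4,820.00 = 347.04
Pension Levy: 2.2% × 5,360.00 = 117.92
Social Insurance: 7.94% × 5,360.00 = 425.58
Total: 347.04 + 117.92 + 425.58 = 890.54

890.54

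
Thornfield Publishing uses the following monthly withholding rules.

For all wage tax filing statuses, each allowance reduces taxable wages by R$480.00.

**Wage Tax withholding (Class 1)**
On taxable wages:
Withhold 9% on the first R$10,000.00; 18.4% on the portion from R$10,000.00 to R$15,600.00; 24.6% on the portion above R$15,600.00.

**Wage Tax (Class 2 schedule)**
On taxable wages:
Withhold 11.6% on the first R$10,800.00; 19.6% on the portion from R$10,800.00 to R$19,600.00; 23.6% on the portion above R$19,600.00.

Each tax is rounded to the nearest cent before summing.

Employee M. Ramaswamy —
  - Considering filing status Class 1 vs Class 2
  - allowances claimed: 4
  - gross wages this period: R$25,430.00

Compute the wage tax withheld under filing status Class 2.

R$3,900.36

Wage Tax (Class 2): taxable = R$25,430.00 − 4×R$480.00 = R$23,510.00
  R$2,977.60 + 23.6% × (R$23,510.00 − R$19,600.00) = R$2,977.60 + 23.6% × R$3,910.00 = R$3,900.36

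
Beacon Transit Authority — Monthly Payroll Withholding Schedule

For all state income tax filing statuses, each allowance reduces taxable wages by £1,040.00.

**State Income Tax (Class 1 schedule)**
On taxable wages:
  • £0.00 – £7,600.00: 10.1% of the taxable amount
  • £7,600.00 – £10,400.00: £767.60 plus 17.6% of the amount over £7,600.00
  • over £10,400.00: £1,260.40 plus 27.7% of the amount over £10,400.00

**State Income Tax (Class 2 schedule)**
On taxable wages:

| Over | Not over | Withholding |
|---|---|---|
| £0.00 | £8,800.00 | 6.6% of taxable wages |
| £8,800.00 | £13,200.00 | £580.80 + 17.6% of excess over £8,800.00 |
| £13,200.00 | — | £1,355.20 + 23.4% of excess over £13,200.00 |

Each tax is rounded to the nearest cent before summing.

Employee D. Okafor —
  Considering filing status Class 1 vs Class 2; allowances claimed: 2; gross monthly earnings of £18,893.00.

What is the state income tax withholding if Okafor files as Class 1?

State Income Tax (Class 1): taxable = £18,893.00 − 2×£1,040.00 = £16,813.00
  £1,260.40 + 27.7% × (£16,813.00 − £10,400.00) = £1,260.40 + 27.7% × £6,413.00 = £3,036.80

£3,036.80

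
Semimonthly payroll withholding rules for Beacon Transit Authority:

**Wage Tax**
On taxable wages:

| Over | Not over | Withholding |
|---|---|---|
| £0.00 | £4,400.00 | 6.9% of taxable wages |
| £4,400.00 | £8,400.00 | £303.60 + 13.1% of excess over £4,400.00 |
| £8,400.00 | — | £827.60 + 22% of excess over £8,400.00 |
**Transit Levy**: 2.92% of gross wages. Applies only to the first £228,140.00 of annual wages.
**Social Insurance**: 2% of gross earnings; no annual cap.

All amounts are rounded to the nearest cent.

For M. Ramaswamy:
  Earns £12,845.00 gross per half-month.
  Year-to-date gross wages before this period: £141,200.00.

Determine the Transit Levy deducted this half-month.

Transit Levy: 2.92% × £12,845.00 = £375.07

£375.07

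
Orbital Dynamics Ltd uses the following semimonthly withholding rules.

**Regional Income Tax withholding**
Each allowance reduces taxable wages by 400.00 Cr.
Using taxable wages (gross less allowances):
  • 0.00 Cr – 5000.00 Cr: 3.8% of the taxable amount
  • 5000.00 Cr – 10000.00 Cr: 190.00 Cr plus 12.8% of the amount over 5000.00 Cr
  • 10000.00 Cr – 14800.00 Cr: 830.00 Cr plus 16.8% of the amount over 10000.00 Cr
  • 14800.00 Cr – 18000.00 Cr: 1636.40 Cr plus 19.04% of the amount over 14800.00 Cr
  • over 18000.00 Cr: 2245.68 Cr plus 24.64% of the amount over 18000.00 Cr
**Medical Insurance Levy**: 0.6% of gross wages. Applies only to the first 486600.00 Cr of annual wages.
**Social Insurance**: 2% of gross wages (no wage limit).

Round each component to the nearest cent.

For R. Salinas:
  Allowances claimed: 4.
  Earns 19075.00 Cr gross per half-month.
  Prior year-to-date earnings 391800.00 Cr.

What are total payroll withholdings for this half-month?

2641.67 Cr

Regional Income Tax: taxable = 19075.00 Cr − 4×400.00 Cr = 17475.00 Cr
  1636.40 Cr + 19.04% × (17475.00 Cr − 14800.00 Cr) = 1636.40 Cr + 19.04% × 2675.00 Cr = 2145.72 Cr
Medical Insurance Levy: 0.6% × 19075.00 Cr = 114.45 Cr
Social Insurance: 2% × 19075.00 Cr = 381.50 Cr
Total: 2145.72 Cr + 114.45 Cr + 381.50 Cr = 2641.67 Cr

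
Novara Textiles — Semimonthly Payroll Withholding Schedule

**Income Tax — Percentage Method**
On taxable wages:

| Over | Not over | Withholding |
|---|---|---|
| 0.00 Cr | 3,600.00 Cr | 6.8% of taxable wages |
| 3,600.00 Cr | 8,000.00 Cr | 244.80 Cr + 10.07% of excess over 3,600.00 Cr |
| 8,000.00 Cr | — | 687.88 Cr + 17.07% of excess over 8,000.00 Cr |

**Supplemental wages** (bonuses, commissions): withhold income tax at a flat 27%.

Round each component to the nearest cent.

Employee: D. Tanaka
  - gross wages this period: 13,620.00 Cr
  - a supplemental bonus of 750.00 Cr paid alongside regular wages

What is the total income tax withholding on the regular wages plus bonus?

Income Tax: taxable = 13,620.00 Cr
  687.88 Cr + 17.07% × (13,620.00 Cr − 8,000.00 Cr) = 687.88 Cr + 17.07% × 5,620.00 Cr = 1,647.21 Cr
Supplemental (27% flat on bonus): 27% × 750.00 Cr = 202.50 Cr
Total income tax: 1,647.21 Cr + 202.50 Cr = 1,849.71 Cr

1,849.71 Cr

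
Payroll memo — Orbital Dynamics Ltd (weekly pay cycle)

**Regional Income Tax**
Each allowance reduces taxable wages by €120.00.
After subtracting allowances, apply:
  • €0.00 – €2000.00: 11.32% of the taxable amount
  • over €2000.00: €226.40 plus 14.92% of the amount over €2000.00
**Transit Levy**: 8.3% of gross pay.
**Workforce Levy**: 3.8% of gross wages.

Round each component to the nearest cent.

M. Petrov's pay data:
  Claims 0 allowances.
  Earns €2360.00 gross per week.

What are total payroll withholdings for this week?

€565.67

Regional Income Tax: taxable = €2360.00
  €226.40 + 14.92% × (€2360.00 − €2000.00) = €226.40 + 14.92% × €360.00 = €280.11
Transit Levy: 8.3% × €2360.00 = €195.88
Workforce Levy: 3.8% × €2360.00 = €89.68
Total: €280.11 + €195.88 + €89.68 = €565.67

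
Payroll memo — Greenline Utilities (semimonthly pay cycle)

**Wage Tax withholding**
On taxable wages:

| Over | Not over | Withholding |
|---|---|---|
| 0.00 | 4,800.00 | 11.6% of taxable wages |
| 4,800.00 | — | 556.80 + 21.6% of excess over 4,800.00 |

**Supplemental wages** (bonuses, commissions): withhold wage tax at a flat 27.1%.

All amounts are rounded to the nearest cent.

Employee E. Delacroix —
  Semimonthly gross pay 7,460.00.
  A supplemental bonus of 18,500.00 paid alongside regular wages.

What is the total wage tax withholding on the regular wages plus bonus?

Wage Tax: taxable = 7,460.00
  556.80 + 21.6% × (7,460.00 − 4,800.00) = 556.80 + 21.6% × 2,660.00 = 1,131.36
Supplemental (27.1% flat on bonus): 27.1% × 18,500.00 = 5,013.50
Total wage tax: 1,131.36 + 5,013.50 = 6,144.86

6,144.86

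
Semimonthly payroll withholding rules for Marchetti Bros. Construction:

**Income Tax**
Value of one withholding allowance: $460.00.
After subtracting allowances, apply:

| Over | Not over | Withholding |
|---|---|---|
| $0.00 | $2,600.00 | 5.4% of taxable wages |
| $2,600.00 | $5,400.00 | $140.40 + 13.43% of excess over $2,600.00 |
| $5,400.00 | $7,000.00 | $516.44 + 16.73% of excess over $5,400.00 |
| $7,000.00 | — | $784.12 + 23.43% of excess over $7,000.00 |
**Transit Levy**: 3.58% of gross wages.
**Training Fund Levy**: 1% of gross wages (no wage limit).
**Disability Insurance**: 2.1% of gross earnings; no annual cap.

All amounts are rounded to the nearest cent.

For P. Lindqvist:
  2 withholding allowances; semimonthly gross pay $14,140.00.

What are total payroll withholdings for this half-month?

Income Tax: taxable = $14,140.00 − 2×$460.00 = $13,220.00
  $784.12 + 23.43% × ($13,220.00 − $7,000.00) = $784.12 + 23.43% × $6,220.00 = $2,241.47
Transit Levy: 3.58% × $14,140.00 = $506.21
Training Fund Levy: 1% × $14,140.00 = $141.40
Disability Insurance: 2.1% × $14,140.00 = $296.94
Total: $2,241.47 + $506.21 + $141.40 + $296.94 = $3,186.02

$3,186.02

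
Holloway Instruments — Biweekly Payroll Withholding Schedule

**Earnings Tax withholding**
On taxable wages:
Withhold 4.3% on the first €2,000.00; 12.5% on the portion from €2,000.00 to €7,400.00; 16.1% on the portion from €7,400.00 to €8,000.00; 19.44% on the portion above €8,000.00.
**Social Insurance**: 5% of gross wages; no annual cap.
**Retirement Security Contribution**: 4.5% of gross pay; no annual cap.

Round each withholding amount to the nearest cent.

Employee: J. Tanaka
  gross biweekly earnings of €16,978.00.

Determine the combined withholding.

Earnings Tax: taxable = €16,978.00
  €857.60 + 19.44% × (€16,978.00 − €8,000.00) = €857.60 + 19.44% × €8,978.00 = €2,602.92
Social Insurance: 5% × €16,978.00 = €848.90
Retirement Security Contribution: 4.5% × €16,978.00 = €764.01
Total: €2,602.92 + €848.90 + €764.01 = €4,215.83

€4,215.83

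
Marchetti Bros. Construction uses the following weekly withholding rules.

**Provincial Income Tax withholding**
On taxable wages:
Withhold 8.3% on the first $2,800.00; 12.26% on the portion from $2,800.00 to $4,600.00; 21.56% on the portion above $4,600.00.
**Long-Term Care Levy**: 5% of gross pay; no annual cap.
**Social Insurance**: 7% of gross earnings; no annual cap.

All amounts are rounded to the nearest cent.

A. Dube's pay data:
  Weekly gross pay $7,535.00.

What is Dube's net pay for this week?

$5,544.93

Provincial Income Tax: taxable = $7,535.00
  $453.08 + 21.56% × ($7,535.00 − $4,600.00) = $453.08 + 21.56% × $2,935.00 = $1,085.87
Long-Term Care Levy: 5% × $7,535.00 = $376.75
Social Insurance: 7% × $7,535.00 = $527.45
Total withheld: $1,085.87 + $376.75 + $527.45 = $1,990.07
Net pay: $7,535.00 − $1,990.07 = $5,544.93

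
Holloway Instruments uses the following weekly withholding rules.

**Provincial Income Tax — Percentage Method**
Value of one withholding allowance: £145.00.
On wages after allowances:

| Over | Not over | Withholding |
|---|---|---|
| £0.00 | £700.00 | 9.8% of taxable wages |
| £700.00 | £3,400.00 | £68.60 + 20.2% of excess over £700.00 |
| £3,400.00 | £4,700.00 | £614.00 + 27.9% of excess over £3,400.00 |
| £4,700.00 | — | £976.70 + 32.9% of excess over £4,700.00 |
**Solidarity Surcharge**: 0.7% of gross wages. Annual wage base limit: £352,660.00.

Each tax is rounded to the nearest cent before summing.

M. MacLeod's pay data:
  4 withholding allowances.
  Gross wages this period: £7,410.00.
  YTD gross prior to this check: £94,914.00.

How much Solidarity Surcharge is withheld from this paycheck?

£51.87

Solidarity Surcharge: 0.7% × £7,410.00 = £51.87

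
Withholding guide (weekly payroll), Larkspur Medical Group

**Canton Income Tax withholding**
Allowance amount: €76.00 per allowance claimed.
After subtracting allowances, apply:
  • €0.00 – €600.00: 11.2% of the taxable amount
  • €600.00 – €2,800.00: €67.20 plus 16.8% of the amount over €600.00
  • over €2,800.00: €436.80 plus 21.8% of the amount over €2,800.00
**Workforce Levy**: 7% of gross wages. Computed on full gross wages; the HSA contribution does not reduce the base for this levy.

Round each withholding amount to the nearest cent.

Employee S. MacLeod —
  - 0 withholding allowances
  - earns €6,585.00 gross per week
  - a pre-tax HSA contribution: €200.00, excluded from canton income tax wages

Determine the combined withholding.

Canton Income Tax: taxable = €6,585.00 − €200.00 = €6,385.00
  €436.80 + 21.8% × (€6,385.00 − €2,800.00) = €436.80 + 21.8% × €3,585.00 = €1,218.33
Workforce Levy: 7% × €6,585.00 = €460.95
Total: €1,218.33 + €460.95 = €1,679.28

€1,679.28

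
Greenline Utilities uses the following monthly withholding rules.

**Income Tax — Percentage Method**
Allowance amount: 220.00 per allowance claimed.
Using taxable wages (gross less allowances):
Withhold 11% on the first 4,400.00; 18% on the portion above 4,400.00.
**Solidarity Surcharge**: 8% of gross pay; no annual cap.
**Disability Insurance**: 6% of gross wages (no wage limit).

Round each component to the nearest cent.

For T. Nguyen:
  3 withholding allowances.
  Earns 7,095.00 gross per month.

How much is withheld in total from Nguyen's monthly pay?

Income Tax: taxable = 7,095.00 − 3×220.00 = 6,435.00
  484.00 + 18% × (6,435.00 − 4,400.00) = 484.00 + 18% × 2,035.00 = 850.30
Solidarity Surcharge: 8% × 7,095.00 = 567.60
Disability Insurance: 6% × 7,095.00 = 425.70
Total: 850.30 + 567.60 + 425.70 = 1,843.60

1,843.60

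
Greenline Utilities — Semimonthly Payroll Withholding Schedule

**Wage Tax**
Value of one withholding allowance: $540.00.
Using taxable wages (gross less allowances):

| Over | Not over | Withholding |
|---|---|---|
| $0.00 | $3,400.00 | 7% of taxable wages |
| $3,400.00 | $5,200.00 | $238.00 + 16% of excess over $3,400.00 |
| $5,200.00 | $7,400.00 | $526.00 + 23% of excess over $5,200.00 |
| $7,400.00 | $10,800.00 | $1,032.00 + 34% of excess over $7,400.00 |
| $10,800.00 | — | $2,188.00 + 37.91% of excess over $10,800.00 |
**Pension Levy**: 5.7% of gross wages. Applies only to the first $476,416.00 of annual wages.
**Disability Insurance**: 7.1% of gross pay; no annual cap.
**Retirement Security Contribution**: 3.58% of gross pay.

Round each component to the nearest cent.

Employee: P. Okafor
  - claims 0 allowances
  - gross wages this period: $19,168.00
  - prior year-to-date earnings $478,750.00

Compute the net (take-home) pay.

$11,760.55

Wage Tax: taxable = $19,168.00
  $2,188.00 + 37.91% × ($19,168.00 − $10,800.00) = $2,188.00 + 37.91% × $8,368.00 = $5,360.31
Pension Levy: YTD $478,750.00 ≥ cap $476,416.00 → $0.00
Disability Insurance: 7.1% × $19,168.00 = $1,360.93
Retirement Security Contribution: 3.58% × $19,168.00 = $686.21
Total withheld: $5,360.31 + $0.00 + $1,360.93 + $686.21 = $7,407.45
Net pay: $19,168.00 − $7,407.45 = $11,760.55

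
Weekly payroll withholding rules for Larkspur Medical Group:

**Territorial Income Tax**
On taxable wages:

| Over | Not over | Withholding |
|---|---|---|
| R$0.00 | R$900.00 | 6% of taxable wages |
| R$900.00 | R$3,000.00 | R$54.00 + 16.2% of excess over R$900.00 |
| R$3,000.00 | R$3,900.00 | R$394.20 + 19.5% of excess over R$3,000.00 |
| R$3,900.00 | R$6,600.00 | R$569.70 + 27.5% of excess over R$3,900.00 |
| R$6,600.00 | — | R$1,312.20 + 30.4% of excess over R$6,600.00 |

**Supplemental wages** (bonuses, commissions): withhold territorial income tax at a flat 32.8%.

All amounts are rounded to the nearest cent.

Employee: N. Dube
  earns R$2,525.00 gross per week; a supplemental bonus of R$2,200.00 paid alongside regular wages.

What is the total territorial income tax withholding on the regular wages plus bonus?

Territorial Income Tax: taxable = R$2,525.00
  R$54.00 + 16.2% × (R$2,525.00 − R$900.00) = R$54.00 + 16.2% × R$1,625.00 = R$317.25
Supplemental (32.8% flat on bonus): 32.8% × R$2,200.00 = R$721.60
Total territorial income tax: R$317.25 + R$721.60 = R$1,038.85

R$1,038.85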